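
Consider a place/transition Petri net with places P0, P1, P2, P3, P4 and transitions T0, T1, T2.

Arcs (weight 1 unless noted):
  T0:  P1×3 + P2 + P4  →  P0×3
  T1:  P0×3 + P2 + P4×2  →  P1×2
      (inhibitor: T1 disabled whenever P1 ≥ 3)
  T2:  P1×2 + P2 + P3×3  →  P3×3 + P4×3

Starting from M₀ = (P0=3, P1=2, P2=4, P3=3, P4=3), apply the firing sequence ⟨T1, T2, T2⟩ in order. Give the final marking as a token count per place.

step 1: fire T1:  (P0=3, P1=2, P2=4, P3=3, P4=3) → (P0=0, P1=4, P2=3, P3=3, P4=1)
step 2: fire T2:  (P0=0, P1=4, P2=3, P3=3, P4=1) → (P0=0, P1=2, P2=2, P3=3, P4=4)
step 3: fire T2:  (P0=0, P1=2, P2=2, P3=3, P4=4) → (P0=0, P1=0, P2=1, P3=3, P4=7)

(P0=0, P1=0, P2=1, P3=3, P4=7)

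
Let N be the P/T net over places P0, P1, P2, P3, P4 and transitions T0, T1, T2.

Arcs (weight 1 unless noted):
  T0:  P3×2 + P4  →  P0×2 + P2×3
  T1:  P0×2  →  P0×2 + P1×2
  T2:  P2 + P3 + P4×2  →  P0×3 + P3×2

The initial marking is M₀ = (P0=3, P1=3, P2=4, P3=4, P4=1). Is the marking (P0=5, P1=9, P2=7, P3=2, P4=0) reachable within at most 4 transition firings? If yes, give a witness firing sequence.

YES — reachable via ⟨T0, T1, T1, T1⟩ (4 firings)

step 1: fire T0:  (P0=3, P1=3, P2=4, P3=4, P4=1) → (P0=5, P1=3, P2=7, P3=2, P4=0)
step 2: fire T1:  (P0=5, P1=3, P2=7, P3=2, P4=0) → (P0=5, P1=5, P2=7, P3=2, P4=0)
step 3: fire T1:  (P0=5, P1=5, P2=7, P3=2, P4=0) → (P0=5, P1=7, P2=7, P3=2, P4=0)
step 4: fire T1:  (P0=5, P1=7, P2=7, P3=2, P4=0) → (P0=5, P1=9, P2=7, P3=2, P4=0)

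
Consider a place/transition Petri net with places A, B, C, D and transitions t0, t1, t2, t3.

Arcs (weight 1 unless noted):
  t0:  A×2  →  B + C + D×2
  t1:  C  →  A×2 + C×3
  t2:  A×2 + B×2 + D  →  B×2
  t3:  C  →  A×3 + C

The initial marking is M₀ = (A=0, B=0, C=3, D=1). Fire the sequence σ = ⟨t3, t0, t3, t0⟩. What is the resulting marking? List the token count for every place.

(A=2, B=2, C=5, D=5)

step 1: fire t3:  (A=0, B=0, C=3, D=1) → (A=3, B=0, C=3, D=1)
step 2: fire t0:  (A=3, B=0, C=3, D=1) → (A=1, B=1, C=4, D=3)
step 3: fire t3:  (A=1, B=1, C=4, D=3) → (A=4, B=1, C=4, D=3)
step 4: fire t0:  (A=4, B=1, C=4, D=3) → (A=2, B=2, C=5, D=5)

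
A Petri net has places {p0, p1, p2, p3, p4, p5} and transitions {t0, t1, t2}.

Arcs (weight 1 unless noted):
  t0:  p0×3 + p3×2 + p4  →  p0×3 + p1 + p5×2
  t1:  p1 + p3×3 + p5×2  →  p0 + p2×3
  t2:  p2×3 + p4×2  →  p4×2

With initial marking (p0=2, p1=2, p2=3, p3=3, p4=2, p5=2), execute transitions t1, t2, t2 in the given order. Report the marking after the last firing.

step 1: fire t1:  (p0=2, p1=2, p2=3, p3=3, p4=2, p5=2) → (p0=3, p1=1, p2=6, p3=0, p4=2, p5=0)
step 2: fire t2:  (p0=3, p1=1, p2=6, p3=0, p4=2, p5=0) → (p0=3, p1=1, p2=3, p3=0, p4=2, p5=0)
step 3: fire t2:  (p0=3, p1=1, p2=3, p3=0, p4=2, p5=0) → (p0=3, p1=1, p2=0, p3=0, p4=2, p5=0)

(p0=3, p1=1, p2=0, p3=0, p4=2, p5=0)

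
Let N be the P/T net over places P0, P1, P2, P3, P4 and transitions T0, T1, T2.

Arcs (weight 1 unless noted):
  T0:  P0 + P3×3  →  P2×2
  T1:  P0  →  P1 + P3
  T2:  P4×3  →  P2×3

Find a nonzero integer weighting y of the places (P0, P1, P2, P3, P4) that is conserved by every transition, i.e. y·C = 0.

Incidence matrix C (rows=places, cols=transitions):
       T0   T1   T2
   P0  -1   -1    0
   P1   0    1    0
   P2   2    0    3
   P3  -3    1    0
   P4   0    0   -3

Candidate y = [3, 4, 0, -1, 0]; check y·C column-wise:
  col T0: 3·-1 + 4·0 + 0·2 + -1·-3 = 0
  col T1: 3·-1 + 4·1 + -1·1 = 0
  col T2: 3·0 + 4·0 + 0·3 + -1·0 + 0·-3 = 0

y = (P0:3, P1:4, P2:0, P3:-1, P4:0)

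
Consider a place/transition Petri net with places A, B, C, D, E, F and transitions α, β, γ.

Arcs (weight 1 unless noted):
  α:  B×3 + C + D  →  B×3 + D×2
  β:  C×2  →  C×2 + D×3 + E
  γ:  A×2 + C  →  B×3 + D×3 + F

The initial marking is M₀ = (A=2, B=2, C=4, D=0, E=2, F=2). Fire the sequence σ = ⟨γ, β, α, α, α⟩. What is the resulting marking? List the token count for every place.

step 1: fire γ:  (A=2, B=2, C=4, D=0, E=2, F=2) → (A=0, B=5, C=3, D=3, E=2, F=3)
step 2: fire β:  (A=0, B=5, C=3, D=3, E=2, F=3) → (A=0, B=5, C=3, D=6, E=3, F=3)
step 3: fire α:  (A=0, B=5, C=3, D=6, E=3, F=3) → (A=0, B=5, C=2, D=7, E=3, F=3)
step 4: fire α:  (A=0, B=5, C=2, D=7, E=3, F=3) → (A=0, B=5, C=1, D=8, E=3, F=3)
step 5: fire α:  (A=0, B=5, C=1, D=8, E=3, F=3) → (A=0, B=5, C=0, D=9, E=3, F=3)

(A=0, B=5, C=0, D=9, E=3, F=3)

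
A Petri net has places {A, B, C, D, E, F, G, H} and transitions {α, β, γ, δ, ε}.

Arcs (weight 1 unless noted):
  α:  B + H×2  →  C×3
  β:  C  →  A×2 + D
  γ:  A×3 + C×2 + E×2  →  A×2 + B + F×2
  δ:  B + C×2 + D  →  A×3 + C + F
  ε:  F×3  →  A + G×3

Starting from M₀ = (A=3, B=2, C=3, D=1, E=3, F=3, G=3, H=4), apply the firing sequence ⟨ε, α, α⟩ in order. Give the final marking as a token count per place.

(A=4, B=0, C=9, D=1, E=3, F=0, G=6, H=0)

step 1: fire ε:  (A=3, B=2, C=3, D=1, E=3, F=3, G=3, H=4) → (A=4, B=2, C=3, D=1, E=3, F=0, G=6, H=4)
step 2: fire α:  (A=4, B=2, C=3, D=1, E=3, F=0, G=6, H=4) → (A=4, B=1, C=6, D=1, E=3, F=0, G=6, H=2)
step 3: fire α:  (A=4, B=1, C=6, D=1, E=3, F=0, G=6, H=2) → (A=4, B=0, C=9, D=1, E=3, F=0, G=6, H=0)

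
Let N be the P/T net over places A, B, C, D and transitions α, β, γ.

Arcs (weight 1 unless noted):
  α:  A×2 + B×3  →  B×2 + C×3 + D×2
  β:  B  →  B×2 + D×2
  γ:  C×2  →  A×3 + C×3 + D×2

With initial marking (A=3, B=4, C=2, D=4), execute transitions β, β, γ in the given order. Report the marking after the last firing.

step 1: fire β:  (A=3, B=4, C=2, D=4) → (A=3, B=5, C=2, D=6)
step 2: fire β:  (A=3, B=5, C=2, D=6) → (A=3, B=6, C=2, D=8)
step 3: fire γ:  (A=3, B=6, C=2, D=8) → (A=6, B=6, C=3, D=10)

(A=6, B=6, C=3, D=10)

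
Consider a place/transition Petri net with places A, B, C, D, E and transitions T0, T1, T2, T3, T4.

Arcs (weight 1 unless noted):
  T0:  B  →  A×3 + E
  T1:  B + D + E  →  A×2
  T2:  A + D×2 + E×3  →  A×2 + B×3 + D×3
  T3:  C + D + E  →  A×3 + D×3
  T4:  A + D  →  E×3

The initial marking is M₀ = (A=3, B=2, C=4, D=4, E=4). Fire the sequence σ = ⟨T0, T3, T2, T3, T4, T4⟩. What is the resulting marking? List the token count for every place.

step 1: fire T0:  (A=3, B=2, C=4, D=4, E=4) → (A=6, B=1, C=4, D=4, E=5)
step 2: fire T3:  (A=6, B=1, C=4, D=4, E=5) → (A=9, B=1, C=3, D=6, E=4)
step 3: fire T2:  (A=9, B=1, C=3, D=6, E=4) → (A=10, B=4, C=3, D=7, E=1)
step 4: fire T3:  (A=10, B=4, C=3, D=7, E=1) → (A=13, B=4, C=2, D=9, E=0)
step 5: fire T4:  (A=13, B=4, C=2, D=9, E=0) → (A=12, B=4, C=2, D=8, E=3)
step 6: fire T4:  (A=12, B=4, C=2, D=8, E=3) → (A=11, B=4, C=2, D=7, E=6)

(A=11, B=4, C=2, D=7, E=6)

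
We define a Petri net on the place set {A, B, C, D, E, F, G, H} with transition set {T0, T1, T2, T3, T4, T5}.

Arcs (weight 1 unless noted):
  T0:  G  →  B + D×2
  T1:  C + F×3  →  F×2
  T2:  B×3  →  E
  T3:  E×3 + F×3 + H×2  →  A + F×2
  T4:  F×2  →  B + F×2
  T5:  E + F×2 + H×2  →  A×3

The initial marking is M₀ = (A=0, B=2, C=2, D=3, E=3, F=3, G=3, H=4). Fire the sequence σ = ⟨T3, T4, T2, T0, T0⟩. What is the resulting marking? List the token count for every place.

step 1: fire T3:  (A=0, B=2, C=2, D=3, E=3, F=3, G=3, H=4) → (A=1, B=2, C=2, D=3, E=0, F=2, G=3, H=2)
step 2: fire T4:  (A=1, B=2, C=2, D=3, E=0, F=2, G=3, H=2) → (A=1, B=3, C=2, D=3, E=0, F=2, G=3, H=2)
step 3: fire T2:  (A=1, B=3, C=2, D=3, E=0, F=2, G=3, H=2) → (A=1, B=0, C=2, D=3, E=1, F=2, G=3, H=2)
step 4: fire T0:  (A=1, B=0, C=2, D=3, E=1, F=2, G=3, H=2) → (A=1, B=1, C=2, D=5, E=1, F=2, G=2, H=2)
step 5: fire T0:  (A=1, B=1, C=2, D=5, E=1, F=2, G=2, H=2) → (A=1, B=2, C=2, D=7, E=1, F=2, G=1, H=2)

(A=1, B=2, C=2, D=7, E=1, F=2, G=1, H=2)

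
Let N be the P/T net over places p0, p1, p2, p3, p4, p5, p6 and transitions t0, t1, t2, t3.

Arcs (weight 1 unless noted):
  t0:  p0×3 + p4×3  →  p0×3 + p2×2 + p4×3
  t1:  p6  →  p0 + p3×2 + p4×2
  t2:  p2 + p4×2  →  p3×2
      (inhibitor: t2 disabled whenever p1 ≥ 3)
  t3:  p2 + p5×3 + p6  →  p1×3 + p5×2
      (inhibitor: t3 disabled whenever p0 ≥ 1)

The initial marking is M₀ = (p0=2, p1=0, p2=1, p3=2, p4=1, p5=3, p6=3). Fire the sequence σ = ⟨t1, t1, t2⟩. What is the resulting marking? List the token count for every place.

step 1: fire t1:  (p0=2, p1=0, p2=1, p3=2, p4=1, p5=3, p6=3) → (p0=3, p1=0, p2=1, p3=4, p4=3, p5=3, p6=2)
step 2: fire t1:  (p0=3, p1=0, p2=1, p3=4, p4=3, p5=3, p6=2) → (p0=4, p1=0, p2=1, p3=6, p4=5, p5=3, p6=1)
step 3: fire t2:  (p0=4, p1=0, p2=1, p3=6, p4=5, p5=3, p6=1) → (p0=4, p1=0, p2=0, p3=8, p4=3, p5=3, p6=1)

(p0=4, p1=0, p2=0, p3=8, p4=3, p5=3, p6=1)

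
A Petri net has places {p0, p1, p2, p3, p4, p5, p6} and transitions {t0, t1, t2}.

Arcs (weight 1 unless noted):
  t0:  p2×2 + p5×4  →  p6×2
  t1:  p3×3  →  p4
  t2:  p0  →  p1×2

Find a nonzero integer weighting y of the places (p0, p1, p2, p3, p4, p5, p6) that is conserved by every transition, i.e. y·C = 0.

y = (p0:2, p1:1, p2:0, p3:0, p4:0, p5:0, p6:0)

Incidence matrix C (rows=places, cols=transitions):
       t0   t1   t2
   p0   0    0   -1
   p1   0    0    2
   p2  -2    0    0
   p3   0   -3    0
   p4   0    1    0
   p5  -4    0    0
   p6   2    0    0

Candidate y = [2, 1, 0, 0, 0, 0, 0]; check y·C column-wise:
  col t0: 2·0 + 1·0 + 0·-2 + 0·-4 + 0·2 = 0
  col t1: 2·0 + 1·0 + 0·-3 + 0·1 = 0
  col t2: 2·-1 + 1·2 = 0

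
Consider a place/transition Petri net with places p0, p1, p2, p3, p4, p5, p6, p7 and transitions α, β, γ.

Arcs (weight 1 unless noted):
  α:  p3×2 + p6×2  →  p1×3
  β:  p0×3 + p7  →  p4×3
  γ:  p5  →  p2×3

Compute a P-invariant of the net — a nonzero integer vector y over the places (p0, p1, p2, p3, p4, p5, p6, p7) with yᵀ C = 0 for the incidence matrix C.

Incidence matrix C (rows=places, cols=transitions):
        α    β    γ
   p0   0   -3    0
   p1   3    0    0
   p2   0    0    3
   p3  -2    0    0
   p4   0    3    0
   p5   0    0   -1
   p6  -2    0    0
   p7   0   -1    0

Candidate y = [0, 2, 0, 3, 0, 0, 0, 0]; check y·C column-wise:
  col α: 2·3 + 3·-2 + 0·-2 = 0
  col β: 0·-3 + 2·0 + 3·0 + 0·3 + 0·-1 = 0
  col γ: 2·0 + 0·3 + 3·0 + 0·-1 = 0

y = (p0:0, p1:2, p2:0, p3:3, p4:0, p5:0, p6:0, p7:0)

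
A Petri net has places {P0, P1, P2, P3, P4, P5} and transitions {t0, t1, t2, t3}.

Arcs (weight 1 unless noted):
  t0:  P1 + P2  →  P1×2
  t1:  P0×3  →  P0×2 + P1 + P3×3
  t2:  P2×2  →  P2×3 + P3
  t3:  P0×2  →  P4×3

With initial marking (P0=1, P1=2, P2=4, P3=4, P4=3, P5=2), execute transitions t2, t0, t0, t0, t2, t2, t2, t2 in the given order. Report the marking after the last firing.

(P0=1, P1=5, P2=6, P3=9, P4=3, P5=2)

step 1: fire t2:  (P0=1, P1=2, P2=4, P3=4, P4=3, P5=2) → (P0=1, P1=2, P2=5, P3=5, P4=3, P5=2)
step 2: fire t0:  (P0=1, P1=2, P2=5, P3=5, P4=3, P5=2) → (P0=1, P1=3, P2=4, P3=5, P4=3, P5=2)
step 3: fire t0:  (P0=1, P1=3, P2=4, P3=5, P4=3, P5=2) → (P0=1, P1=4, P2=3, P3=5, P4=3, P5=2)
step 4: fire t0:  (P0=1, P1=4, P2=3, P3=5, P4=3, P5=2) → (P0=1, P1=5, P2=2, P3=5, P4=3, P5=2)
step 5: fire t2:  (P0=1, P1=5, P2=2, P3=5, P4=3, P5=2) → (P0=1, P1=5, P2=3, P3=6, P4=3, P5=2)
step 6: fire t2:  (P0=1, P1=5, P2=3, P3=6, P4=3, P5=2) → (P0=1, P1=5, P2=4, P3=7, P4=3, P5=2)
step 7: fire t2:  (P0=1, P1=5, P2=4, P3=7, P4=3, P5=2) → (P0=1, P1=5, P2=5, P3=8, P4=3, P5=2)
step 8: fire t2:  (P0=1, P1=5, P2=5, P3=8, P4=3, P5=2) → (P0=1, P1=5, P2=6, P3=9, P4=3, P5=2)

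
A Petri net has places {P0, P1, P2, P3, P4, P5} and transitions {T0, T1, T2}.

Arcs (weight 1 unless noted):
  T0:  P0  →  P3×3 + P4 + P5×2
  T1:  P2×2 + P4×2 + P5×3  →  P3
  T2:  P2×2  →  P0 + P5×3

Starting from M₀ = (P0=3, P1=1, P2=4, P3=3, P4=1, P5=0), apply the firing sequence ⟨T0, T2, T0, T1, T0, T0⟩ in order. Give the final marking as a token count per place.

(P0=0, P1=1, P2=0, P3=16, P4=3, P5=8)

step 1: fire T0:  (P0=3, P1=1, P2=4, P3=3, P4=1, P5=0) → (P0=2, P1=1, P2=4, P3=6, P4=2, P5=2)
step 2: fire T2:  (P0=2, P1=1, P2=4, P3=6, P4=2, P5=2) → (P0=3, P1=1, P2=2, P3=6, P4=2, P5=5)
step 3: fire T0:  (P0=3, P1=1, P2=2, P3=6, P4=2, P5=5) → (P0=2, P1=1, P2=2, P3=9, P4=3, P5=7)
step 4: fire T1:  (P0=2, P1=1, P2=2, P3=9, P4=3, P5=7) → (P0=2, P1=1, P2=0, P3=10, P4=1, P5=4)
step 5: fire T0:  (P0=2, P1=1, P2=0, P3=10, P4=1, P5=4) → (P0=1, P1=1, P2=0, P3=13, P4=2, P5=6)
step 6: fire T0:  (P0=1, P1=1, P2=0, P3=13, P4=2, P5=6) → (P0=0, P1=1, P2=0, P3=16, P4=3, P5=8)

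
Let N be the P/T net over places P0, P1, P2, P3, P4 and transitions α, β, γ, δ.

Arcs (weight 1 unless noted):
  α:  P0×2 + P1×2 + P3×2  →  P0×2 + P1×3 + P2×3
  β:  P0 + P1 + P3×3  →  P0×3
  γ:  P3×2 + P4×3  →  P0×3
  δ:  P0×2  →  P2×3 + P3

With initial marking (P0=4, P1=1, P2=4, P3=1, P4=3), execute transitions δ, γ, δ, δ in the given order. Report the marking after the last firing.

step 1: fire δ:  (P0=4, P1=1, P2=4, P3=1, P4=3) → (P0=2, P1=1, P2=7, P3=2, P4=3)
step 2: fire γ:  (P0=2, P1=1, P2=7, P3=2, P4=3) → (P0=5, P1=1, P2=7, P3=0, P4=0)
step 3: fire δ:  (P0=5, P1=1, P2=7, P3=0, P4=0) → (P0=3, P1=1, P2=10, P3=1, P4=0)
step 4: fire δ:  (P0=3, P1=1, P2=10, P3=1, P4=0) → (P0=1, P1=1, P2=13, P3=2, P4=0)

(P0=1, P1=1, P2=13, P3=2, P4=0)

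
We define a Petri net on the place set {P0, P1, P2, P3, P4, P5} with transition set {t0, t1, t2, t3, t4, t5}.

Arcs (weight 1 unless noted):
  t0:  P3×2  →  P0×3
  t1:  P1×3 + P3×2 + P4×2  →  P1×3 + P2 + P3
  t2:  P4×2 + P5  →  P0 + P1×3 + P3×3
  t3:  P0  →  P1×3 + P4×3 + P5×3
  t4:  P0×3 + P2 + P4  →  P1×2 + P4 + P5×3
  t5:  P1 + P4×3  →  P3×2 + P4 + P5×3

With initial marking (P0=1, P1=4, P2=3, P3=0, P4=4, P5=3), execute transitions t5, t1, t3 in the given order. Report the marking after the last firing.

step 1: fire t5:  (P0=1, P1=4, P2=3, P3=0, P4=4, P5=3) → (P0=1, P1=3, P2=3, P3=2, P4=2, P5=6)
step 2: fire t1:  (P0=1, P1=3, P2=3, P3=2, P4=2, P5=6) → (P0=1, P1=3, P2=4, P3=1, P4=0, P5=6)
step 3: fire t3:  (P0=1, P1=3, P2=4, P3=1, P4=0, P5=6) → (P0=0, P1=6, P2=4, P3=1, P4=3, P5=9)

(P0=0, P1=6, P2=4, P3=1, P4=3, P5=9)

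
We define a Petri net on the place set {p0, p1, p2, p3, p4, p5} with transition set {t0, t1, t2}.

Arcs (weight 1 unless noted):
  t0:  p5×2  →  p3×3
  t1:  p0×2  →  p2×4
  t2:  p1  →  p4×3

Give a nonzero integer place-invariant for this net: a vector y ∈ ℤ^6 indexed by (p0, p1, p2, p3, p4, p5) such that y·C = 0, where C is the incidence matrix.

y = (p0:2, p1:0, p2:1, p3:0, p4:0, p5:0)

Incidence matrix C (rows=places, cols=transitions):
       t0   t1   t2
   p0   0   -2    0
   p1   0    0   -1
   p2   0    4    0
   p3   3    0    0
   p4   0    0    3
   p5  -2    0    0

Candidate y = [2, 0, 1, 0, 0, 0]; check y·C column-wise:
  col t0: 2·0 + 1·0 + 0·3 + 0·-2 = 0
  col t1: 2·-2 + 1·4 = 0
  col t2: 2·0 + 0·-1 + 1·0 + 0·3 = 0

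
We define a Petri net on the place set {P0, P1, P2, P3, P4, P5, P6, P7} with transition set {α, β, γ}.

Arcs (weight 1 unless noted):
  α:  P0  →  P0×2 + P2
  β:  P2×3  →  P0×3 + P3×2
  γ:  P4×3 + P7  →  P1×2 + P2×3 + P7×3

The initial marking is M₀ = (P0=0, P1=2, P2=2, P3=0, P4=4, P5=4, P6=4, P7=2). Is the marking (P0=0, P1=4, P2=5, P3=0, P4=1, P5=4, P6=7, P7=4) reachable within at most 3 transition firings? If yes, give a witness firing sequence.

depth 0: 1 marking
depth 1: 2 markings reached so far
depth 2: 3 markings reached so far
depth 3: 4 markings reached so far
target is not among the 4 markings reachable within 3 steps

NO — not reachable within 3 firings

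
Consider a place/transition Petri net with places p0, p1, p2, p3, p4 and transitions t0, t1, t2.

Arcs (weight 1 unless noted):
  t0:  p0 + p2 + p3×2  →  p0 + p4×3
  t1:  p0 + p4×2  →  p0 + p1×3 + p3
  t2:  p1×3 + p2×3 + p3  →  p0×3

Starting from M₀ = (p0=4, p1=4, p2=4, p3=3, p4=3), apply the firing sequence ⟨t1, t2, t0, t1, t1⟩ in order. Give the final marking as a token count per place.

step 1: fire t1:  (p0=4, p1=4, p2=4, p3=3, p4=3) → (p0=4, p1=7, p2=4, p3=4, p4=1)
step 2: fire t2:  (p0=4, p1=7, p2=4, p3=4, p4=1) → (p0=7, p1=4, p2=1, p3=3, p4=1)
step 3: fire t0:  (p0=7, p1=4, p2=1, p3=3, p4=1) → (p0=7, p1=4, p2=0, p3=1, p4=4)
step 4: fire t1:  (p0=7, p1=4, p2=0, p3=1, p4=4) → (p0=7, p1=7, p2=0, p3=2, p4=2)
step 5: fire t1:  (p0=7, p1=7, p2=0, p3=2, p4=2) → (p0=7, p1=10, p2=0, p3=3, p4=0)

(p0=7, p1=10, p2=0, p3=3, p4=0)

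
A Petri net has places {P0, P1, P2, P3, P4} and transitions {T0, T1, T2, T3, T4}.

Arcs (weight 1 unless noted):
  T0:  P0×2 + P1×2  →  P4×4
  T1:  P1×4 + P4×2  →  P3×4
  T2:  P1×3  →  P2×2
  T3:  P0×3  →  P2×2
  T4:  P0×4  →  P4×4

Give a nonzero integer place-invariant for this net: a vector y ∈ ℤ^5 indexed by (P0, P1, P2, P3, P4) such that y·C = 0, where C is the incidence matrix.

Incidence matrix C (rows=places, cols=transitions):
       T0   T1   T2   T3   T4
   P0  -2    0    0   -3   -4
   P1  -2   -4   -3    0    0
   P2   0    0    2    2    0
   P3   0    4    0    0    0
   P4   4   -2    0    0    4

Candidate y = [2, 2, 3, 3, 2]; check y·C column-wise:
  col T0: 2·-2 + 2·-2 + 3·0 + 3·0 + 2·4 = 0
  col T1: 2·0 + 2·-4 + 3·0 + 3·4 + 2·-2 = 0
  col T2: 2·0 + 2·-3 + 3·2 + 3·0 + 2·0 = 0
  col T3: 2·-3 + 2·0 + 3·2 + 3·0 + 2·0 = 0
  col T4: 2·-4 + 2·0 + 3·0 + 3·0 + 2·4 = 0

y = (P0:2, P1:2, P2:3, P3:3, P4:2)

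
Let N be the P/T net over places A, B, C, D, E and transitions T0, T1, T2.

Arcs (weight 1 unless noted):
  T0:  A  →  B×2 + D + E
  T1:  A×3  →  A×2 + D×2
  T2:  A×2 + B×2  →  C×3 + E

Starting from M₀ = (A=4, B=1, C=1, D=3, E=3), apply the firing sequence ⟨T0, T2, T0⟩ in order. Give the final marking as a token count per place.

(A=0, B=3, C=4, D=5, E=6)

step 1: fire T0:  (A=4, B=1, C=1, D=3, E=3) → (A=3, B=3, C=1, D=4, E=4)
step 2: fire T2:  (A=3, B=3, C=1, D=4, E=4) → (A=1, B=1, C=4, D=4, E=5)
step 3: fire T0:  (A=1, B=1, C=4, D=4, E=5) → (A=0, B=3, C=4, D=5, E=6)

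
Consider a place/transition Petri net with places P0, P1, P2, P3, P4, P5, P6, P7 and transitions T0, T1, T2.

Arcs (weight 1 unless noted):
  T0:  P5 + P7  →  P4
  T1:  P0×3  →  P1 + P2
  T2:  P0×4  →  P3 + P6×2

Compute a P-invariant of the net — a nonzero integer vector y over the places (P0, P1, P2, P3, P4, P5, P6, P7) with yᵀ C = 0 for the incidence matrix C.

Incidence matrix C (rows=places, cols=transitions):
       T0   T1   T2
   P0   0   -3   -4
   P1   0    1    0
   P2   0    1    0
   P3   0    0    1
   P4   1    0    0
   P5  -1    0    0
   P6   0    0    2
   P7  -1    0    0

Candidate y = [0, 1, -1, 0, 0, 0, 0, 0]; check y·C column-wise:
  col T0: 1·0 + -1·0 + 0·1 + 0·-1 + 0·-1 = 0
  col T1: 0·-3 + 1·1 + -1·1 = 0
  col T2: 0·-4 + 1·0 + -1·0 + 0·1 + 0·2 = 0

y = (P0:0, P1:1, P2:-1, P3:0, P4:0, P5:0, P6:0, P7:0)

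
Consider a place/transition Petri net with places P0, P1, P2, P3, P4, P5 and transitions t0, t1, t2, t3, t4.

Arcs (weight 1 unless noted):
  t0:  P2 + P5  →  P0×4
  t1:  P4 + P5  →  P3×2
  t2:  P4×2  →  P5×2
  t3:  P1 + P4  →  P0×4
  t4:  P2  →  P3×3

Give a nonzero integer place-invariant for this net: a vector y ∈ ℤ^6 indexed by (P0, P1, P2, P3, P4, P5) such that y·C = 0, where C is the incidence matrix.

y = (P0:1, P1:3, P2:3, P3:1, P4:1, P5:1)

Incidence matrix C (rows=places, cols=transitions):
       t0   t1   t2   t3   t4
   P0   4    0    0    4    0
   P1   0    0    0   -1    0
   P2  -1    0    0    0   -1
   P3   0    2    0    0    3
   P4   0   -1   -2   -1    0
   P5  -1   -1    2    0    0

Candidate y = [1, 3, 3, 1, 1, 1]; check y·C column-wise:
  col t0: 1·4 + 3·0 + 3·-1 + 1·0 + 1·0 + 1·-1 = 0
  col t1: 1·0 + 3·0 + 3·0 + 1·2 + 1·-1 + 1·-1 = 0
  col t2: 1·0 + 3·0 + 3·0 + 1·0 + 1·-2 + 1·2 = 0
  col t3: 1·4 + 3·-1 + 3·0 + 1·0 + 1·-1 + 1·0 = 0
  col t4: 1·0 + 3·0 + 3·-1 + 1·3 + 1·0 + 1·0 = 0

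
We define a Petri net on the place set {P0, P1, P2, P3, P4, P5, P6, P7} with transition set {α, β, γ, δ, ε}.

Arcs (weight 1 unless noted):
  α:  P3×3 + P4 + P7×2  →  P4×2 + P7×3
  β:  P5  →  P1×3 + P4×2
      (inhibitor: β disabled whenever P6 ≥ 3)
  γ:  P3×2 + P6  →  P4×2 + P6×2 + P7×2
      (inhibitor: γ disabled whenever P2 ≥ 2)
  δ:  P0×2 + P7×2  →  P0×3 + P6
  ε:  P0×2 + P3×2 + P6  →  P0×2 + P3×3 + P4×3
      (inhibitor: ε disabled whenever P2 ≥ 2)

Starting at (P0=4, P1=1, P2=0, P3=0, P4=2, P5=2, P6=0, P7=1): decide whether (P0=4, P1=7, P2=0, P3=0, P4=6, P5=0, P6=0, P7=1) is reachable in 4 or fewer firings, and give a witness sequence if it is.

step 1: fire β:  (P0=4, P1=1, P2=0, P3=0, P4=2, P5=2, P6=0, P7=1) → (P0=4, P1=4, P2=0, P3=0, P4=4, P5=1, P6=0, P7=1)
step 2: fire β:  (P0=4, P1=4, P2=0, P3=0, P4=4, P5=1, P6=0, P7=1) → (P0=4, P1=7, P2=0, P3=0, P4=6, P5=0, P6=0, P7=1)

YES — reachable via ⟨β, β⟩ (2 firings)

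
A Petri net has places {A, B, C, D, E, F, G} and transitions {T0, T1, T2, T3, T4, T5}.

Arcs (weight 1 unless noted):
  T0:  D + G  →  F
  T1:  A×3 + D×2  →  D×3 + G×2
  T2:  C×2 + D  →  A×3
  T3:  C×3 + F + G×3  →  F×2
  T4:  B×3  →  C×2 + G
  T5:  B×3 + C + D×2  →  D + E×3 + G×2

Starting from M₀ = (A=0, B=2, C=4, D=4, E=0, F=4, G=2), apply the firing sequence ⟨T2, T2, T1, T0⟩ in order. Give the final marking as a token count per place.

(A=3, B=2, C=0, D=2, E=0, F=5, G=3)

step 1: fire T2:  (A=0, B=2, C=4, D=4, E=0, F=4, G=2) → (A=3, B=2, C=2, D=3, E=0, F=4, G=2)
step 2: fire T2:  (A=3, B=2, C=2, D=3, E=0, F=4, G=2) → (A=6, B=2, C=0, D=2, E=0, F=4, G=2)
step 3: fire T1:  (A=6, B=2, C=0, D=2, E=0, F=4, G=2) → (A=3, B=2, C=0, D=3, E=0, F=4, G=4)
step 4: fire T0:  (A=3, B=2, C=0, D=3, E=0, F=4, G=4) → (A=3, B=2, C=0, D=2, E=0, F=5, G=3)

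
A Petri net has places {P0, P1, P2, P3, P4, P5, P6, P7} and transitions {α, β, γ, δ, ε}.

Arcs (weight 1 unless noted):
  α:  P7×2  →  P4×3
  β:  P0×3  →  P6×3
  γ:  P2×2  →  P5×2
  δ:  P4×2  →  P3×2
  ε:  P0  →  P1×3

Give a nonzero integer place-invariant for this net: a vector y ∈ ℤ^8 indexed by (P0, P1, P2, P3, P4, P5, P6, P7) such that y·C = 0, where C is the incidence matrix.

y = (P0:0, P1:0, P2:1, P3:0, P4:0, P5:1, P6:0, P7:0)

Incidence matrix C (rows=places, cols=transitions):
        α    β    γ    δ    ε
   P0   0   -3    0    0   -1
   P1   0    0    0    0    3
   P2   0    0   -2    0    0
   P3   0    0    0    2    0
   P4   3    0    0   -2    0
   P5   0    0    2    0    0
   P6   0    3    0    0    0
   P7  -2    0    0    0    0

Candidate y = [0, 0, 1, 0, 0, 1, 0, 0]; check y·C column-wise:
  col α: 1·0 + 0·3 + 1·0 + 0·-2 = 0
  col β: 0·-3 + 1·0 + 1·0 + 0·3 = 0
  col γ: 1·-2 + 1·2 = 0
  col δ: 1·0 + 0·2 + 0·-2 + 1·0 = 0
  col ε: 0·-1 + 0·3 + 1·0 + 1·0 = 0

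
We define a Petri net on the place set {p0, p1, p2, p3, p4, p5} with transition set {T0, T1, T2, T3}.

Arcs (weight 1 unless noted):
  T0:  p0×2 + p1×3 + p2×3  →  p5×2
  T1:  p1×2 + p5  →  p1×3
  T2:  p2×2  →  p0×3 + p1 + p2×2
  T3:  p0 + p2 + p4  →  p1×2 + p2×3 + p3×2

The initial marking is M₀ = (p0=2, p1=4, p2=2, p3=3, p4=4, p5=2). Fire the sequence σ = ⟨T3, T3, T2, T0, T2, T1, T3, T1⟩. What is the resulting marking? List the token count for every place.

(p0=3, p1=11, p2=5, p3=9, p4=1, p5=2)

step 1: fire T3:  (p0=2, p1=4, p2=2, p3=3, p4=4, p5=2) → (p0=1, p1=6, p2=4, p3=5, p4=3, p5=2)
step 2: fire T3:  (p0=1, p1=6, p2=4, p3=5, p4=3, p5=2) → (p0=0, p1=8, p2=6, p3=7, p4=2, p5=2)
step 3: fire T2:  (p0=0, p1=8, p2=6, p3=7, p4=2, p5=2) → (p0=3, p1=9, p2=6, p3=7, p4=2, p5=2)
step 4: fire T0:  (p0=3, p1=9, p2=6, p3=7, p4=2, p5=2) → (p0=1, p1=6, p2=3, p3=7, p4=2, p5=4)
step 5: fire T2:  (p0=1, p1=6, p2=3, p3=7, p4=2, p5=4) → (p0=4, p1=7, p2=3, p3=7, p4=2, p5=4)
step 6: fire T1:  (p0=4, p1=7, p2=3, p3=7, p4=2, p5=4) → (p0=4, p1=8, p2=3, p3=7, p4=2, p5=3)
step 7: fire T3:  (p0=4, p1=8, p2=3, p3=7, p4=2, p5=3) → (p0=3, p1=10, p2=5, p3=9, p4=1, p5=3)
step 8: fire T1:  (p0=3, p1=10, p2=5, p3=9, p4=1, p5=3) → (p0=3, p1=11, p2=5, p3=9, p4=1, p5=2)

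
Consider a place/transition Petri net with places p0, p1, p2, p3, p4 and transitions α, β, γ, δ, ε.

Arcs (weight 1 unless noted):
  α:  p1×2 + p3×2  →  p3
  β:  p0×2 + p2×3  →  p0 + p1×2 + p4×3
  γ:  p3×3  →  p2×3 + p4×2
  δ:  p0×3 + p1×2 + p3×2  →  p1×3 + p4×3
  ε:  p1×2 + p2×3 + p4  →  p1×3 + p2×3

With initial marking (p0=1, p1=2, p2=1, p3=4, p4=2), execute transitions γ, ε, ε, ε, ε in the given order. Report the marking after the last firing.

(p0=1, p1=6, p2=4, p3=1, p4=0)

step 1: fire γ:  (p0=1, p1=2, p2=1, p3=4, p4=2) → (p0=1, p1=2, p2=4, p3=1, p4=4)
step 2: fire ε:  (p0=1, p1=2, p2=4, p3=1, p4=4) → (p0=1, p1=3, p2=4, p3=1, p4=3)
step 3: fire ε:  (p0=1, p1=3, p2=4, p3=1, p4=3) → (p0=1, p1=4, p2=4, p3=1, p4=2)
step 4: fire ε:  (p0=1, p1=4, p2=4, p3=1, p4=2) → (p0=1, p1=5, p2=4, p3=1, p4=1)
step 5: fire ε:  (p0=1, p1=5, p2=4, p3=1, p4=1) → (p0=1, p1=6, p2=4, p3=1, p4=0)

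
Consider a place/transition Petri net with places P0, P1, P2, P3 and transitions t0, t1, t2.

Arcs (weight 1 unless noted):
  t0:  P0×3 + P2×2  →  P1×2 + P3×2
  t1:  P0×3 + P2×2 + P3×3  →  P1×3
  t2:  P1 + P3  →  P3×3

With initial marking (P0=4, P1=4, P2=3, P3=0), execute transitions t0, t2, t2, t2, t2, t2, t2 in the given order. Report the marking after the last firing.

step 1: fire t0:  (P0=4, P1=4, P2=3, P3=0) → (P0=1, P1=6, P2=1, P3=2)
step 2: fire t2:  (P0=1, P1=6, P2=1, P3=2) → (P0=1, P1=5, P2=1, P3=4)
step 3: fire t2:  (P0=1, P1=5, P2=1, P3=4) → (P0=1, P1=4, P2=1, P3=6)
step 4: fire t2:  (P0=1, P1=4, P2=1, P3=6) → (P0=1, P1=3, P2=1, P3=8)
step 5: fire t2:  (P0=1, P1=3, P2=1, P3=8) → (P0=1, P1=2, P2=1, P3=10)
step 6: fire t2:  (P0=1, P1=2, P2=1, P3=10) → (P0=1, P1=1, P2=1, P3=12)
step 7: fire t2:  (P0=1, P1=1, P2=1, P3=12) → (P0=1, P1=0, P2=1, P3=14)

(P0=1, P1=0, P2=1, P3=14)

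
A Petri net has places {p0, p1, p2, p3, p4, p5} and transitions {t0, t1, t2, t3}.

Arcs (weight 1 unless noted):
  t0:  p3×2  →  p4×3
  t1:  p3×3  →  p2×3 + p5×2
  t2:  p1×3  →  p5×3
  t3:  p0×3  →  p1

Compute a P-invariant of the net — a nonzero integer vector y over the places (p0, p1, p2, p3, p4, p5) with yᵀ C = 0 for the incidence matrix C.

y = (p0:0, p1:0, p2:3, p3:3, p4:2, p5:0)

Incidence matrix C (rows=places, cols=transitions):
       t0   t1   t2   t3
   p0   0    0    0   -3
   p1   0    0   -3    1
   p2   0    3    0    0
   p3  -2   -3    0    0
   p4   3    0    0    0
   p5   0    2    3    0

Candidate y = [0, 0, 3, 3, 2, 0]; check y·C column-wise:
  col t0: 3·0 + 3·-2 + 2·3 = 0
  col t1: 3·3 + 3·-3 + 2·0 + 0·2 = 0
  col t2: 0·-3 + 3·0 + 3·0 + 2·0 + 0·3 = 0
  col t3: 0·-3 + 0·1 + 3·0 + 3·0 + 2·0 = 0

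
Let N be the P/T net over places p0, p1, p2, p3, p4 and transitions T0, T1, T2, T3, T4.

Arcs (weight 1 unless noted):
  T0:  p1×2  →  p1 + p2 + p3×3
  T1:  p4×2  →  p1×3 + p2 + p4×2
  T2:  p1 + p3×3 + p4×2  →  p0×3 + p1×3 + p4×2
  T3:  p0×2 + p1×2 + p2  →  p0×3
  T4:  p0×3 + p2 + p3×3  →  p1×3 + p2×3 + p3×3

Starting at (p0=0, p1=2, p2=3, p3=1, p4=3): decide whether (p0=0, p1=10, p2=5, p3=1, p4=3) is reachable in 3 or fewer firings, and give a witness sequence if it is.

depth 0: 1 marking
depth 1: 3 markings reached so far
depth 2: 6 markings reached so far
depth 3: 12 markings reached so far
target is not among the 12 markings reachable within 3 steps

NO — not reachable within 3 firings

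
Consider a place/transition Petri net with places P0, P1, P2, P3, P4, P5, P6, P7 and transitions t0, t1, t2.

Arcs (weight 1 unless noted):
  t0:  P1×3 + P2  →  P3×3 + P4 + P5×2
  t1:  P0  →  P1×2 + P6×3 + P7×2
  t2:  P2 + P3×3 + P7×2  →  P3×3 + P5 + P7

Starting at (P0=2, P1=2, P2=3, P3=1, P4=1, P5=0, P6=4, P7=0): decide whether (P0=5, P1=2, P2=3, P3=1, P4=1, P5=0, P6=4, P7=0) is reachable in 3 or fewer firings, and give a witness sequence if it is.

NO — not reachable within 3 firings

depth 0: 1 marking
depth 1: 2 markings reached so far
depth 2: 4 markings reached so far
depth 3: 6 markings reached so far
target is not among the 6 markings reachable within 3 steps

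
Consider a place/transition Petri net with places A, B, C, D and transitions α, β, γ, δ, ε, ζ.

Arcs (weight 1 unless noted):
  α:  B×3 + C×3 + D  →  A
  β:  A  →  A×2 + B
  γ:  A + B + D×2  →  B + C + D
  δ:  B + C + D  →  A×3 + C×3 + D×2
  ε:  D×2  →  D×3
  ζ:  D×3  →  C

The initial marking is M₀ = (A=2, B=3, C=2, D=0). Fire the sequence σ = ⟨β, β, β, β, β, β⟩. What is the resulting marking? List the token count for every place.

step 1: fire β:  (A=2, B=3, C=2, D=0) → (A=3, B=4, C=2, D=0)
step 2: fire β:  (A=3, B=4, C=2, D=0) → (A=4, B=5, C=2, D=0)
step 3: fire β:  (A=4, B=5, C=2, D=0) → (A=5, B=6, C=2, D=0)
step 4: fire β:  (A=5, B=6, C=2, D=0) → (A=6, B=7, C=2, D=0)
step 5: fire β:  (A=6, B=7, C=2, D=0) → (A=7, B=8, C=2, D=0)
step 6: fire β:  (A=7, B=8, C=2, D=0) → (A=8, B=9, C=2, D=0)

(A=8, B=9, C=2, D=0)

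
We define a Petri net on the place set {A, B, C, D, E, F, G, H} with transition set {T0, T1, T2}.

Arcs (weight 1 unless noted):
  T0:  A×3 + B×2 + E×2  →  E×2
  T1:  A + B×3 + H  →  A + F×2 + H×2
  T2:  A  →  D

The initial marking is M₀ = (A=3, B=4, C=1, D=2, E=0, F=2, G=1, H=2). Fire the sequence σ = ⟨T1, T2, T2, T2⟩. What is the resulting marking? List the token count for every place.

step 1: fire T1:  (A=3, B=4, C=1, D=2, E=0, F=2, G=1, H=2) → (A=3, B=1, C=1, D=2, E=0, F=4, G=1, H=3)
step 2: fire T2:  (A=3, B=1, C=1, D=2, E=0, F=4, G=1, H=3) → (A=2, B=1, C=1, D=3, E=0, F=4, G=1, H=3)
step 3: fire T2:  (A=2, B=1, C=1, D=3, E=0, F=4, G=1, H=3) → (A=1, B=1, C=1, D=4, E=0, F=4, G=1, H=3)
step 4: fire T2:  (A=1, B=1, C=1, D=4, E=0, F=4, G=1, H=3) → (A=0, B=1, C=1, D=5, E=0, F=4, G=1, H=3)

(A=0, B=1, C=1, D=5, E=0, F=4, G=1, H=3)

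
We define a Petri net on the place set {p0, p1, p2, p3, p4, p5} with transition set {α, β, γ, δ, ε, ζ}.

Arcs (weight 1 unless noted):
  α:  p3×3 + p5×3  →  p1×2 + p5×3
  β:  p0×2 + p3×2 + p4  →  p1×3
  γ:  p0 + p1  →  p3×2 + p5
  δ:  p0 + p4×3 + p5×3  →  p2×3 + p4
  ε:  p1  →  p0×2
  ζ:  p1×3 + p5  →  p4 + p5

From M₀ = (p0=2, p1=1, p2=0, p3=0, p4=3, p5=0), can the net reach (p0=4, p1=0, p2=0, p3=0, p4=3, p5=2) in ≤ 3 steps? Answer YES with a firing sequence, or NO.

NO — not reachable within 3 firings

depth 0: 1 marking
depth 1: 3 markings reached so far
depth 2: 3 markings reached so far
(frontier empty at depth 2; search complete)
target is not among the 3 markings reachable within 3 steps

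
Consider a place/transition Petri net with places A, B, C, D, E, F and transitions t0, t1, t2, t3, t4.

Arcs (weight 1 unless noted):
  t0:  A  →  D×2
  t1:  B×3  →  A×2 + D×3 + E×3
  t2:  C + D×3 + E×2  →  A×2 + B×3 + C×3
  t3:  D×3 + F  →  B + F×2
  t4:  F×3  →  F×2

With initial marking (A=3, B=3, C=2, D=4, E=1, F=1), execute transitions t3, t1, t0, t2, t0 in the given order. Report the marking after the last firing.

step 1: fire t3:  (A=3, B=3, C=2, D=4, E=1, F=1) → (A=3, B=4, C=2, D=1, E=1, F=2)
step 2: fire t1:  (A=3, B=4, C=2, D=1, E=1, F=2) → (A=5, B=1, C=2, D=4, E=4, F=2)
step 3: fire t0:  (A=5, B=1, C=2, D=4, E=4, F=2) → (A=4, B=1, C=2, D=6, E=4, F=2)
step 4: fire t2:  (A=4, B=1, C=2, D=6, E=4, F=2) → (A=6, B=4, C=4, D=3, E=2, F=2)
step 5: fire t0:  (A=6, B=4, C=4, D=3, E=2, F=2) → (A=5, B=4, C=4, D=5, E=2, F=2)

(A=5, B=4, C=4, D=5, E=2, F=2)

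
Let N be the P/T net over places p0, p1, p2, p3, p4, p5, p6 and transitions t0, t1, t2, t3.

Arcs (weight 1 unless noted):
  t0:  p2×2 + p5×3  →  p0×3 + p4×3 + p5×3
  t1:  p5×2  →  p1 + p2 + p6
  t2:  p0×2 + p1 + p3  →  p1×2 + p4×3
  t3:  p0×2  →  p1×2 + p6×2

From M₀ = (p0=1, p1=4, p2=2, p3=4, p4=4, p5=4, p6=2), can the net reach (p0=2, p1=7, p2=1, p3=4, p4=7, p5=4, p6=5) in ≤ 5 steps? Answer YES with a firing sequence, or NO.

NO — not reachable within 5 firings

depth 0: 1 marking
depth 1: 3 markings reached so far
depth 2: 7 markings reached so far
depth 3: 13 markings reached so far
depth 4: 18 markings reached so far
depth 5: 21 markings reached so far
target is not among the 21 markings reachable within 5 steps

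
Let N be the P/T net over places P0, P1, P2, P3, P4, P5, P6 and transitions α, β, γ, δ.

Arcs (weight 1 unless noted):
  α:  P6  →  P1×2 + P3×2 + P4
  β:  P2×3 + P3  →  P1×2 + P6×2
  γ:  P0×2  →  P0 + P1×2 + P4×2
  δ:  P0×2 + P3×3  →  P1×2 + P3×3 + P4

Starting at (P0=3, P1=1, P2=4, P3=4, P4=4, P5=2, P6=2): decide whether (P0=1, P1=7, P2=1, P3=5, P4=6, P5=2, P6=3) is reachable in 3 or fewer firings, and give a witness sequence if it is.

step 1: fire α:  (P0=3, P1=1, P2=4, P3=4, P4=4, P5=2, P6=2) → (P0=3, P1=3, P2=4, P3=6, P4=5, P5=2, P6=1)
step 2: fire β:  (P0=3, P1=3, P2=4, P3=6, P4=5, P5=2, P6=1) → (P0=3, P1=5, P2=1, P3=5, P4=5, P5=2, P6=3)
step 3: fire δ:  (P0=3, P1=5, P2=1, P3=5, P4=5, P5=2, P6=3) → (P0=1, P1=7, P2=1, P3=5, P4=6, P5=2, P6=3)

YES — reachable via ⟨α, β, δ⟩ (3 firings)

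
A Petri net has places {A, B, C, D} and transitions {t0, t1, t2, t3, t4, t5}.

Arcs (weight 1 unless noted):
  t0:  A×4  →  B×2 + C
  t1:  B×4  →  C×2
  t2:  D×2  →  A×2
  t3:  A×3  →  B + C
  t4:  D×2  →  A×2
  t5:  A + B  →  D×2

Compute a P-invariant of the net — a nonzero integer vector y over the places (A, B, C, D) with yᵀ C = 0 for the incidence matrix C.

y = (A:1, B:1, C:2, D:1)

Incidence matrix C (rows=places, cols=transitions):
       t0   t1   t2   t3   t4   t5
    A  -4    0    2   -3    2   -1
    B   2   -4    0    1    0   -1
    C   1    2    0    1    0    0
    D   0    0   -2    0   -2    2

Candidate y = [1, 1, 2, 1]; check y·C column-wise:
  col t0: 1·-4 + 1·2 + 2·1 + 1·0 = 0
  col t1: 1·0 + 1·-4 + 2·2 + 1·0 = 0
  col t2: 1·2 + 1·0 + 2·0 + 1·-2 = 0
  col t3: 1·-3 + 1·1 + 2·1 + 1·0 = 0
  col t4: 1·2 + 1·0 + 2·0 + 1·-2 = 0
  col t5: 1·-1 + 1·-1 + 2·0 + 1·2 = 0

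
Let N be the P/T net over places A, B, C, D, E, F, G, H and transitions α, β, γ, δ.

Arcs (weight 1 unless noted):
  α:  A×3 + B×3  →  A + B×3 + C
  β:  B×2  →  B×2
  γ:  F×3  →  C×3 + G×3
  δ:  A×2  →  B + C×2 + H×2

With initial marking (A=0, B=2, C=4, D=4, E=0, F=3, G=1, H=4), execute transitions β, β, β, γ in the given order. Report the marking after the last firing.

step 1: fire β:  (A=0, B=2, C=4, D=4, E=0, F=3, G=1, H=4) → (A=0, B=2, C=4, D=4, E=0, F=3, G=1, H=4)
step 2: fire β:  (A=0, B=2, C=4, D=4, E=0, F=3, G=1, H=4) → (A=0, B=2, C=4, D=4, E=0, F=3, G=1, H=4)
step 3: fire β:  (A=0, B=2, C=4, D=4, E=0, F=3, G=1, H=4) → (A=0, B=2, C=4, D=4, E=0, F=3, G=1, H=4)
step 4: fire γ:  (A=0, B=2, C=4, D=4, E=0, F=3, G=1, H=4) → (A=0, B=2, C=7, D=4, E=0, F=0, G=4, H=4)

(A=0, B=2, C=7, D=4, E=0, F=0, G=4, H=4)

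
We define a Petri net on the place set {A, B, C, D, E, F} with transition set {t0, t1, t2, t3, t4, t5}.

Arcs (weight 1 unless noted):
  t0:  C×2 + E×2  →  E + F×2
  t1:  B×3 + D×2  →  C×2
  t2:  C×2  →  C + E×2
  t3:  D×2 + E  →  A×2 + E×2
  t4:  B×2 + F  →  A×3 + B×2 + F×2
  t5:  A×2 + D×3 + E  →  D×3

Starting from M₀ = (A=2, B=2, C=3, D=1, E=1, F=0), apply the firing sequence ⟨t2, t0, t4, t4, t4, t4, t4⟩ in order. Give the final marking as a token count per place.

(A=17, B=2, C=0, D=1, E=2, F=7)

step 1: fire t2:  (A=2, B=2, C=3, D=1, E=1, F=0) → (A=2, B=2, C=2, D=1, E=3, F=0)
step 2: fire t0:  (A=2, B=2, C=2, D=1, E=3, F=0) → (A=2, B=2, C=0, D=1, E=2, F=2)
step 3: fire t4:  (A=2, B=2, C=0, D=1, E=2, F=2) → (A=5, B=2, C=0, D=1, E=2, F=3)
step 4: fire t4:  (A=5, B=2, C=0, D=1, E=2, F=3) → (A=8, B=2, C=0, D=1, E=2, F=4)
step 5: fire t4:  (A=8, B=2, C=0, D=1, E=2, F=4) → (A=11, B=2, C=0, D=1, E=2, F=5)
step 6: fire t4:  (A=11, B=2, C=0, D=1, E=2, F=5) → (A=14, B=2, C=0, D=1, E=2, F=6)
step 7: fire t4:  (A=14, B=2, C=0, D=1, E=2, F=6) → (A=17, B=2, C=0, D=1, E=2, F=7)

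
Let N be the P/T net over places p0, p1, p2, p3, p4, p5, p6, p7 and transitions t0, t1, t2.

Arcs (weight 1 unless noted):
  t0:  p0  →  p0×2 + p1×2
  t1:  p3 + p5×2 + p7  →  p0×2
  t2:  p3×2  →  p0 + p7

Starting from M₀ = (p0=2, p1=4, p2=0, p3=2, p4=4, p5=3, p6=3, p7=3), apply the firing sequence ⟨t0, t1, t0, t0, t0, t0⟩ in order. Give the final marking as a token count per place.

(p0=9, p1=14, p2=0, p3=1, p4=4, p5=1, p6=3, p7=2)

step 1: fire t0:  (p0=2, p1=4, p2=0, p3=2, p4=4, p5=3, p6=3, p7=3) → (p0=3, p1=6, p2=0, p3=2, p4=4, p5=3, p6=3, p7=3)
step 2: fire t1:  (p0=3, p1=6, p2=0, p3=2, p4=4, p5=3, p6=3, p7=3) → (p0=5, p1=6, p2=0, p3=1, p4=4, p5=1, p6=3, p7=2)
step 3: fire t0:  (p0=5, p1=6, p2=0, p3=1, p4=4, p5=1, p6=3, p7=2) → (p0=6, p1=8, p2=0, p3=1, p4=4, p5=1, p6=3, p7=2)
step 4: fire t0:  (p0=6, p1=8, p2=0, p3=1, p4=4, p5=1, p6=3, p7=2) → (p0=7, p1=10, p2=0, p3=1, p4=4, p5=1, p6=3, p7=2)
step 5: fire t0:  (p0=7, p1=10, p2=0, p3=1, p4=4, p5=1, p6=3, p7=2) → (p0=8, p1=12, p2=0, p3=1, p4=4, p5=1, p6=3, p7=2)
step 6: fire t0:  (p0=8, p1=12, p2=0, p3=1, p4=4, p5=1, p6=3, p7=2) → (p0=9, p1=14, p2=0, p3=1, p4=4, p5=1, p6=3, p7=2)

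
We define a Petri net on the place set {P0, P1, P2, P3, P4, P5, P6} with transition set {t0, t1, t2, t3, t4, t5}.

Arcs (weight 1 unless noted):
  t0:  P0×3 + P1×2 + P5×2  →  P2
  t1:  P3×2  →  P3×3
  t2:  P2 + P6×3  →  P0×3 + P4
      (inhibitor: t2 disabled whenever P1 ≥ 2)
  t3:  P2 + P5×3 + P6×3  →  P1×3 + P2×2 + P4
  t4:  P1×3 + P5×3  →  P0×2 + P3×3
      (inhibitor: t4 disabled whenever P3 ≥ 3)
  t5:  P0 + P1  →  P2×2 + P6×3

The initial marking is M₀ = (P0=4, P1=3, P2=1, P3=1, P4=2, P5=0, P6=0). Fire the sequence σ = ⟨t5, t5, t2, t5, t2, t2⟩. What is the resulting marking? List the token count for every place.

step 1: fire t5:  (P0=4, P1=3, P2=1, P3=1, P4=2, P5=0, P6=0) → (P0=3, P1=2, P2=3, P3=1, P4=2, P5=0, P6=3)
step 2: fire t5:  (P0=3, P1=2, P2=3, P3=1, P4=2, P5=0, P6=3) → (P0=2, P1=1, P2=5, P3=1, P4=2, P5=0, P6=6)
step 3: fire t2:  (P0=2, P1=1, P2=5, P3=1, P4=2, P5=0, P6=6) → (P0=5, P1=1, P2=4, P3=1, P4=3, P5=0, P6=3)
step 4: fire t5:  (P0=5, P1=1, P2=4, P3=1, P4=3, P5=0, P6=3) → (P0=4, P1=0, P2=6, P3=1, P4=3, P5=0, P6=6)
step 5: fire t2:  (P0=4, P1=0, P2=6, P3=1, P4=3, P5=0, P6=6) → (P0=7, P1=0, P2=5, P3=1, P4=4, P5=0, P6=3)
step 6: fire t2:  (P0=7, P1=0, P2=5, P3=1, P4=4, P5=0, P6=3) → (P0=10, P1=0, P2=4, P3=1, P4=5, P5=0, P6=0)

(P0=10, P1=0, P2=4, P3=1, P4=5, P5=0, P6=0)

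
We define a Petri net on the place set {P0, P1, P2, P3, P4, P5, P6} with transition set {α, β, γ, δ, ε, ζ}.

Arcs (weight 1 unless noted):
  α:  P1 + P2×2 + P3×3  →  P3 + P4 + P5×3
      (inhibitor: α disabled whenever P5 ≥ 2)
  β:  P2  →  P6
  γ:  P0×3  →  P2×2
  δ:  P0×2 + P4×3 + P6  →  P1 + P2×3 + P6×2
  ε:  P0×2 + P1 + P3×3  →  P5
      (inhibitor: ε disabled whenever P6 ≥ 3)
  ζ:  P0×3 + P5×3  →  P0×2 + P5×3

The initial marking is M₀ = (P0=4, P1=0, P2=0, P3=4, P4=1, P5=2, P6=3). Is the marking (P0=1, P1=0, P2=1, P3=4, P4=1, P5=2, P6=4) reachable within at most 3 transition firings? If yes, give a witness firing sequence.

step 1: fire γ:  (P0=4, P1=0, P2=0, P3=4, P4=1, P5=2, P6=3) → (P0=1, P1=0, P2=2, P3=4, P4=1, P5=2, P6=3)
step 2: fire β:  (P0=1, P1=0, P2=2, P3=4, P4=1, P5=2, P6=3) → (P0=1, P1=0, P2=1, P3=4, P4=1, P5=2, P6=4)

YES — reachable via ⟨γ, β⟩ (2 firings)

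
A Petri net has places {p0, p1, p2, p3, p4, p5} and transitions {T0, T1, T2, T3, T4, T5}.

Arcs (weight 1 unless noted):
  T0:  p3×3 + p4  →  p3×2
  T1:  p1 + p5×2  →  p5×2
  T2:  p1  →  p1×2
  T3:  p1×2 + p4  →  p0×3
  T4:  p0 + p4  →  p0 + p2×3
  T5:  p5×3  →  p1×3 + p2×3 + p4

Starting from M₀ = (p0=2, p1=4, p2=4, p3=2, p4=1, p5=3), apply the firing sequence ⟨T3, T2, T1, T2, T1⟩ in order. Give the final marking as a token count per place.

step 1: fire T3:  (p0=2, p1=4, p2=4, p3=2, p4=1, p5=3) → (p0=5, p1=2, p2=4, p3=2, p4=0, p5=3)
step 2: fire T2:  (p0=5, p1=2, p2=4, p3=2, p4=0, p5=3) → (p0=5, p1=3, p2=4, p3=2, p4=0, p5=3)
step 3: fire T1:  (p0=5, p1=3, p2=4, p3=2, p4=0, p5=3) → (p0=5, p1=2, p2=4, p3=2, p4=0, p5=3)
step 4: fire T2:  (p0=5, p1=2, p2=4, p3=2, p4=0, p5=3) → (p0=5, p1=3, p2=4, p3=2, p4=0, p5=3)
step 5: fire T1:  (p0=5, p1=3, p2=4, p3=2, p4=0, p5=3) → (p0=5, p1=2, p2=4, p3=2, p4=0, p5=3)

(p0=5, p1=2, p2=4, p3=2, p4=0, p5=3)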